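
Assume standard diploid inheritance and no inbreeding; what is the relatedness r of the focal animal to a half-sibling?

Each parent–offspring link contributes a factor of 1/2, and independent paths through distinct common ancestors add.
Half-sibs share one parent — one path of length 2: r = (1/2)^2 = 1/4.

0.25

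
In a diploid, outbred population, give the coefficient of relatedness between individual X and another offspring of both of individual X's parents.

0.5

Each parent–offspring link contributes a factor of 1/2, and independent paths through distinct common ancestors add.
Full sibs share both parents — two paths of length 2: r = 2·(1/2)^2 = 1/2.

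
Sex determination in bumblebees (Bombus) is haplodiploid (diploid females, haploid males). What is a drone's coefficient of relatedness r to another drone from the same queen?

Haploid brothers each carry a random half of the queen's diploid genome, so on average they share half: r = 1/2.

0.5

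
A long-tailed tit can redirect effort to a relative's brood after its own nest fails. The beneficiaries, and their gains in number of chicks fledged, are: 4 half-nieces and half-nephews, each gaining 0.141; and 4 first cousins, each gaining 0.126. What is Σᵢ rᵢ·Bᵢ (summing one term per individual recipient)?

0.1335

r to a half-niece or half-nephew = 1/8 (half-aunt/uncle↔niece/nephew: one path of length 3: r = (1/2)^3 = 1/8).
r to a first cousin = 0.125 (first cousins share one grandparent pair — two paths of length 4: r = 2·(1/2)^4 = 1/8).
Summing one r·B term per recipient: 4·0.125·0.141 + 4·0.125·0.126 = 0.1335.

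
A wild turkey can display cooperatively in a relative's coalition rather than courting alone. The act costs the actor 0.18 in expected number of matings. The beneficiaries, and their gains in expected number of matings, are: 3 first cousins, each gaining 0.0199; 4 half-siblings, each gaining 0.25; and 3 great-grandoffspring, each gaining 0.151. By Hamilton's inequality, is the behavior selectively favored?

Yes

Hamilton's rule: the trait is favored when the sum of r·B over every recipient exceeds the actor's cost C.
r to a first cousin = 1/8 (first cousins share one grandparent pair — two paths of length 4: r = 2·(1/2)^4 = 1/8).
r to a half-sibling = 1/4 (half-sibs share one parent — one path of length 2: r = (1/2)^2 = 1/4).
r to a great-grandoffspring = 0.125 (three parent–offspring links: r = (1/2)^3 = 1/8).
Summing one r·B term per recipient: 3·0.125·0.0199 + 4·0.25·0.25 + 3·0.125·0.151 = 0.3140875.
0.3140875 > 0.18: the indirect benefit exceeds the cost.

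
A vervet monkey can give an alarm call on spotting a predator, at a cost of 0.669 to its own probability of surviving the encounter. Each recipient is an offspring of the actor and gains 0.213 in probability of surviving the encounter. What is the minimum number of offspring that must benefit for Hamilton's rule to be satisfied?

r to an offspring = 0.5 (one parent–offspring link: r = (1/2)^1 = 1/2).
Hamilton's rule: n·r·B > C  ⇒  n > C/(r·B) = 0.669/(0.5·0.213) = 6.282.
The smallest integer exceeding 6.282 is 7.

7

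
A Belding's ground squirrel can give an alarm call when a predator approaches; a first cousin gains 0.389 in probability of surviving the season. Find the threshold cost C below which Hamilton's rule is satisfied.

r to a first cousin = 0.125 (first cousins share one grandparent pair — two paths of length 4: r = 2·(1/2)^4 = 1/8).
Hamilton's rule: n·r·B > C, so the trait is favored while C < n·r·B = 1·0.125·0.389 = 0.048625.

0.048625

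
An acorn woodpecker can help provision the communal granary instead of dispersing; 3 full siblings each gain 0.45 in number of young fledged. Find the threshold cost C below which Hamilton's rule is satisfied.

r to a full sibling = 1/2 (full sibs share both parents — two paths of length 2: r = 2·(1/2)^2 = 1/2).
Hamilton's rule: n·r·B > C, so the trait is favored while C < n·r·B = 3·0.5·0.45 = 0.675.

0.675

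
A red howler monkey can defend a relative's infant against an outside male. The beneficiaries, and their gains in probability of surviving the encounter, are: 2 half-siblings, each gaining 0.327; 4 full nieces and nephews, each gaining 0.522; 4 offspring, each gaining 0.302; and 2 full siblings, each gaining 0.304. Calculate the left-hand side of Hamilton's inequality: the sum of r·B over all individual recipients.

1.5935

r to a half-sibling = 0.25 (half-sibs share one parent — one path of length 2: r = (1/2)^2 = 1/4).
r to a full niece or nephew = 0.25 (full aunt/uncle↔niece/nephew: two paths of length 3 through the shared grandparent pair: r = 2·(1/2)^3 = 1/4).
r to an offspring = 0.5 (one parent–offspring link: r = (1/2)^1 = 1/2).
r to a full sibling = 1/2 (full sibs share both parents — two paths of length 2: r = 2·(1/2)^2 = 1/2).
Summing one r·B term per recipient: 2·0.25·0.327 + 4·0.25·0.522 + 4·0.5·0.302 + 2·0.5·0.304 = 1.5935.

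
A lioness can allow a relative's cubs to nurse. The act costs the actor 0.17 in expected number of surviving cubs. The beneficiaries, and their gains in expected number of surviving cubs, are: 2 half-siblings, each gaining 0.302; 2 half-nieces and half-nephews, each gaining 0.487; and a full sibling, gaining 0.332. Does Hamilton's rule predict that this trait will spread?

Hamilton's rule: the trait is favored when the sum of r·B over every recipient exceeds the actor's cost C.
r to a half-sibling = 0.25 (half-sibs share one parent — one path of length 2: r = (1/2)^2 = 1/4).
r to a half-niece or half-nephew = 0.125 (half-aunt/uncle↔niece/nephew: one path of length 3: r = (1/2)^3 = 1/8).
r to a full sibling = 1/2 (full sibs share both parents — two paths of length 2: r = 2·(1/2)^2 = 1/2).
Summing one r·B term per recipient: 2·0.25·0.302 + 2·0.125·0.487 + 1·0.5·0.332 = 0.43875.
0.43875 > 0.17: the indirect benefit exceeds the cost.

Yes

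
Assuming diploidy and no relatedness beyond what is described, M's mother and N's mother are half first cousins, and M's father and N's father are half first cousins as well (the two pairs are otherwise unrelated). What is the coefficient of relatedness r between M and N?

With two independent routes of shared ancestry, r is the sum of the two contributions.
M and N are related in two ways: half second cousins through their mothers (r = 1/64) and half second cousins through their fathers (r = 1/64).
r = 1/64 + 1/64 = 0.03125.

0.03125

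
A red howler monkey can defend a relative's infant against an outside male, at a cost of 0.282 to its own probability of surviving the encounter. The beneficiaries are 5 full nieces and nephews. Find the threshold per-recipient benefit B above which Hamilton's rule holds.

r to a full niece or nephew = 0.25 (full aunt/uncle↔niece/nephew: two paths of length 3 through the shared grandparent pair: r = 2·(1/2)^3 = 1/4).
Hamilton's rule with n recipients of equal r: n·r·B > C, so B > C/(n·r) = 0.282/(5·0.25) = 0.2256.

0.2256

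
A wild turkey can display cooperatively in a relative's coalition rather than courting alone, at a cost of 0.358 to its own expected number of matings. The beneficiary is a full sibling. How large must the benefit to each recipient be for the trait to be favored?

0.716

r to a full sibling = 1/2 (full sibs share both parents — two paths of length 2: r = 2·(1/2)^2 = 1/2).
Hamilton's rule with n recipients of equal r: n·r·B > C, so B > C/(n·r) = 0.358/(1·0.5) = 0.716.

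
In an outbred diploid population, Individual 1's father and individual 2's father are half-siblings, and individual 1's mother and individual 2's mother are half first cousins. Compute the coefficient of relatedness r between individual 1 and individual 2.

Wright's path rule: contributions from independent ancestry routes add.
Individual 1 and individual 2 are related in two ways: half first cousins through their fathers (r = 1/16) and half second cousins through their mothers (r = 1/64).
r = 1/16 + 1/64 = 5/64 = 0.078125.

0.078125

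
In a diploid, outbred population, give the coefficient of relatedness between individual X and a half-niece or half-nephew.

Each parent–offspring link contributes a factor of 1/2, and independent paths through distinct common ancestors add.
Half-aunt/uncle↔niece/nephew: one path of length 3: r = (1/2)^3 = 1/8.

0.125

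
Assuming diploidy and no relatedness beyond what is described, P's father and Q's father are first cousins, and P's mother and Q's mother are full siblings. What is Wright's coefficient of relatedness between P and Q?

Wright's path rule: contributions from independent ancestry routes add.
P and Q are related in two ways: second cousins through their fathers (r = 1/32) and first cousins through their mothers (r = 1/8).
r = 1/32 + 1/8 = 5/32 = 0.15625.

0.15625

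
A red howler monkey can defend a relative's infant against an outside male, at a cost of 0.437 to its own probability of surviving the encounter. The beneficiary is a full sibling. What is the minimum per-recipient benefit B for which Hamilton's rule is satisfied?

r to a full sibling = 1/2 (full sibs share both parents — two paths of length 2: r = 2·(1/2)^2 = 1/2).
Hamilton's rule with n recipients of equal r: n·r·B > C, so B > C/(n·r) = 0.437/(1·0.5) = 0.874.

0.874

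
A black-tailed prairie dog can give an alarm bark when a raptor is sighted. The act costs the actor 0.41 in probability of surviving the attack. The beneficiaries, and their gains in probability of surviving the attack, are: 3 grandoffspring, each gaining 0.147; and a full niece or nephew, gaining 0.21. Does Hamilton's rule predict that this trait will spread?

No

Hamilton's rule: the trait is favored when the sum of r·B over every recipient exceeds the actor's cost C.
r to a grandoffspring = 0.25 (two parent–offspring links: r = (1/2)^2 = 1/4).
r to a full niece or nephew = 1/4 (full aunt/uncle↔niece/nephew: two paths of length 3 through the shared grandparent pair: r = 2·(1/2)^3 = 1/4).
Summing one r·B term per recipient: 3·0.25·0.147 + 1·0.25·0.21 = 0.16275.
0.16275 < 0.41: the indirect benefit is less than the cost.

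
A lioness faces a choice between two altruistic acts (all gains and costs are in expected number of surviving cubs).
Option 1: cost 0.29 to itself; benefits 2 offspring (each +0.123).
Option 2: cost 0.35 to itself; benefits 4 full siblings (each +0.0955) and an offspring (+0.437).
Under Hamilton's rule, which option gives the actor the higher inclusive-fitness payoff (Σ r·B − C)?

Option 1: r to an offspring = 0.5.
Option 1: Σ r·B − C = (2·0.5·0.123) − 0.29 = -0.167.
Option 2: r to a full sibling = 0.5.
Option 2: r to an offspring = 0.5.
Option 2: Σ r·B − C = (4·0.5·0.0955 + 1·0.5·0.437) − 0.35 = 0.0595.
Option 2 has the higher net inclusive-fitness payoff.

Option 2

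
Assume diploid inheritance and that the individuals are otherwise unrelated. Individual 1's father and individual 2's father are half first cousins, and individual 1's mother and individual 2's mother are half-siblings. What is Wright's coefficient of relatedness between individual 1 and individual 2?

0.078125

Independent pedigree routes through distinct common ancestors add.
Individual 1 and individual 2 are related in two ways: half second cousins through their fathers (r = 1/64) and half first cousins through their mothers (r = 1/16).
r = 1/64 + 1/16 = 0.078125.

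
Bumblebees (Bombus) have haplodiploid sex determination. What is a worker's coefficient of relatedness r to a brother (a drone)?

Her haploid brother carries none of their father's genes and a random half of their mother's genome; that half matches the maternal half of her own genome with probability 1/2: r = 1/2 · 1/2 = 1/4.

0.25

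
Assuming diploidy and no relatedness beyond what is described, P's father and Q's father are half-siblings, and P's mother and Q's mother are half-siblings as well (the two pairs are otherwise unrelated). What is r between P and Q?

0.125

With two independent routes of shared ancestry, r is the sum of the two contributions.
P and Q are related in two ways: half first cousins through their fathers (r = 1/16) and half first cousins through their mothers (r = 1/16).
r = 1/16 + 1/16 = 1/8 = 0.125.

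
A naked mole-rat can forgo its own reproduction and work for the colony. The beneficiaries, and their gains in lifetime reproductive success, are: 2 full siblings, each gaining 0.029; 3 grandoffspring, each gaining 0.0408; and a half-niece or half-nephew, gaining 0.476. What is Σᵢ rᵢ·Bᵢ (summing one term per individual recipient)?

r to a full sibling = 1/2 (full sibs share both parents — two paths of length 2: r = 2·(1/2)^2 = 1/2).
r to a grandoffspring = 1/4 (two parent–offspring links: r = (1/2)^2 = 1/4).
r to a half-niece or half-nephew = 1/8 (half-aunt/uncle↔niece/nephew: one path of length 3: r = (1/2)^3 = 1/8).
Summing one r·B term per recipient: 2·0.5·0.029 + 3·0.25·0.0408 + 1·0.125·0.476 = 0.1191.

0.1191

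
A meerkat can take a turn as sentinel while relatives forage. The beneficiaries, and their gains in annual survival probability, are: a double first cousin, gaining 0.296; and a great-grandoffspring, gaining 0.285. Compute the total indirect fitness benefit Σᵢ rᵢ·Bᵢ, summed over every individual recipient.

r to a double first cousin = 0.25 (double first cousins share both grandparent pairs — four paths of length 4: r = 4·(1/2)^4 = 1/4).
r to a great-grandoffspring = 1/8 (three parent–offspring links: r = (1/2)^3 = 1/8).
Summing one r·B term per recipient: 1·0.25·0.296 + 1·0.125·0.285 = 0.109625.

0.109625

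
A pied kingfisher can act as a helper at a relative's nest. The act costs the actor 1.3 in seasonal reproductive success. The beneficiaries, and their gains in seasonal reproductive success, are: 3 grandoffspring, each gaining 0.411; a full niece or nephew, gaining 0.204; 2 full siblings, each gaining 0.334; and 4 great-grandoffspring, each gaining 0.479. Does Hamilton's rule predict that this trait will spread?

No

Hamilton's rule: the trait is favored when the sum of r·B over every recipient exceeds the actor's cost C.
r to a grandoffspring = 1/4 (two parent–offspring links: r = (1/2)^2 = 1/4).
r to a full niece or nephew = 0.25 (full aunt/uncle↔niece/nephew: two paths of length 3 through the shared grandparent pair: r = 2·(1/2)^3 = 1/4).
r to a full sibling = 0.5 (full sibs share both parents — two paths of length 2: r = 2·(1/2)^2 = 1/2).
r to a great-grandoffspring = 1/8 (three parent–offspring links: r = (1/2)^3 = 1/8).
Summing one r·B term per recipient: 3·0.25·0.411 + 1·0.25·0.204 + 2·0.5·0.334 + 4·0.125·0.479 = 0.93275.
0.93275 < 1.3: the indirect benefit is less than the cost.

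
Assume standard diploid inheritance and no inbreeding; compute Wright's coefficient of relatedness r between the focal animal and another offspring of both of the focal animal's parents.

0.5

Each parent–offspring link contributes a factor of 1/2, and independent paths through distinct common ancestors add.
Full sibs share both parents — two paths of length 2: r = 2·(1/2)^2 = 1/2.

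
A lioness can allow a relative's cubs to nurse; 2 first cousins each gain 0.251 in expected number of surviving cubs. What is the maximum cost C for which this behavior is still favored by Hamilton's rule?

r to a first cousin = 1/8 (first cousins share one grandparent pair — two paths of length 4: r = 2·(1/2)^4 = 1/8).
Hamilton's rule: n·r·B > C, so the trait is favored while C < n·r·B = 2·0.125·0.251 = 0.06275.

0.06275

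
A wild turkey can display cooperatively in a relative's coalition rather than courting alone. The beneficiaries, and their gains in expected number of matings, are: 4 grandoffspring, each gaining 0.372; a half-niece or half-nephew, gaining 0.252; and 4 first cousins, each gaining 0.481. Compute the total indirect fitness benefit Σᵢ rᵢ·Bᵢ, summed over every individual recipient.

0.644

r to a grandoffspring = 1/4 (two parent–offspring links: r = (1/2)^2 = 1/4).
r to a half-niece or half-nephew = 0.125 (half-aunt/uncle↔niece/nephew: one path of length 3: r = (1/2)^3 = 1/8).
r to a first cousin = 1/8 (first cousins share one grandparent pair — two paths of length 4: r = 2·(1/2)^4 = 1/8).
Summing one r·B term per recipient: 4·0.25·0.372 + 1·0.125·0.252 + 4·0.125·0.481 = 0.644.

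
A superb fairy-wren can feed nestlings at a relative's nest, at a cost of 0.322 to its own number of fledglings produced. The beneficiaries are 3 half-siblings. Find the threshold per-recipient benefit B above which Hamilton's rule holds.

0.4293

r to a half-sibling = 0.25 (half-sibs share one parent — one path of length 2: r = (1/2)^2 = 1/4).
Hamilton's rule with n recipients of equal r: n·r·B > C, so B > C/(n·r) = 0.322/(3·0.25) = 0.4293.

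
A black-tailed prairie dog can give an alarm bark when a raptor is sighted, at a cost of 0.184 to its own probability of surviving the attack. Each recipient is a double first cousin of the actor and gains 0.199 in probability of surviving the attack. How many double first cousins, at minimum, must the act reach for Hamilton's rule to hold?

r to a double first cousin = 1/4 (double first cousins share both grandparent pairs — four paths of length 4: r = 4·(1/2)^4 = 1/4).
Hamilton's rule: n·r·B > C  ⇒  n > C/(r·B) = 0.184/(0.25·0.199) = 3.698.
The smallest integer exceeding 3.698 is 4.

4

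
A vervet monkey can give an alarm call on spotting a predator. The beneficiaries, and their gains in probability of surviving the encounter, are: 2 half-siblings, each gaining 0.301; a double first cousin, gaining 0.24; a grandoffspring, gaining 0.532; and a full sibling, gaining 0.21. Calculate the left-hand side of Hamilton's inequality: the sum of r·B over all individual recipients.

0.4485

r to a half-sibling = 0.25 (half-sibs share one parent — one path of length 2: r = (1/2)^2 = 1/4).
r to a double first cousin = 1/4 (double first cousins share both grandparent pairs — four paths of length 4: r = 4·(1/2)^4 = 1/4).
r to a grandoffspring = 1/4 (two parent–offspring links: r = (1/2)^2 = 1/4).
r to a full sibling = 1/2 (full sibs share both parents — two paths of length 2: r = 2·(1/2)^2 = 1/2).
Summing one r·B term per recipient: 2·0.25·0.301 + 1·0.25·0.24 + 1·0.25·0.532 + 1·0.5·0.21 = 0.4485.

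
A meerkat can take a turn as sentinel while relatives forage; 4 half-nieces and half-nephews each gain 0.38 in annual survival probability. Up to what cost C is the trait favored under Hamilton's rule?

r to a half-niece or half-nephew = 0.125 (half-aunt/uncle↔niece/nephew: one path of length 3: r = (1/2)^3 = 1/8).
Hamilton's rule: n·r·B > C, so the trait is favored while C < n·r·B = 4·0.125·0.38 = 0.19.

0.19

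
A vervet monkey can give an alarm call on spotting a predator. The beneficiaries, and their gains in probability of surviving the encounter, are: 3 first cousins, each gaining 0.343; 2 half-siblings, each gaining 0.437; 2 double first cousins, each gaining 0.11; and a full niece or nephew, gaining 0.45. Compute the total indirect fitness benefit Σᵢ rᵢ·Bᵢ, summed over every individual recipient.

r to a first cousin = 1/8 (first cousins share one grandparent pair — two paths of length 4: r = 2·(1/2)^4 = 1/8).
r to a half-sibling = 1/4 (half-sibs share one parent — one path of length 2: r = (1/2)^2 = 1/4).
r to a double first cousin = 1/4 (double first cousins share both grandparent pairs — four paths of length 4: r = 4·(1/2)^4 = 1/4).
r to a full niece or nephew = 1/4 (full aunt/uncle↔niece/nephew: two paths of length 3 through the shared grandparent pair: r = 2·(1/2)^3 = 1/4).
Summing one r·B term per recipient: 3·0.125·0.343 + 2·0.25·0.437 + 2·0.25·0.11 + 1·0.25·0.45 = 0.514625.

0.514625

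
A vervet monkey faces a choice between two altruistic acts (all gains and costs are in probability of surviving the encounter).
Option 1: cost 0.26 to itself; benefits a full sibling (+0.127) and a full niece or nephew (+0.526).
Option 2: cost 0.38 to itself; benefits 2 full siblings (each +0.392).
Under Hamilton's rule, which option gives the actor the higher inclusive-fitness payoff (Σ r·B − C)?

Option 2

Option 1: r to a full sibling = 0.5.
Option 1: r to a full niece or nephew = 0.25.
Option 1: Σ r·B − C = (1·0.5·0.127 + 1·0.25·0.526) − 0.26 = -0.065.
Option 2: r to a full sibling = 0.5.
Option 2: Σ r·B − C = (2·0.5·0.392) − 0.38 = 0.012.
Option 2 has the higher net inclusive-fitness payoff.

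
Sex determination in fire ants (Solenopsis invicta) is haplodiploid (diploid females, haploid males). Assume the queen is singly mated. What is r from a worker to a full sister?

0.75

Haplodiploid full sisters inherit their father's entire haploid genome identically (contributing 1/2) and on average half of their mother's contribution (1/2 · 1/2 = 1/4); r = 1/2 + 1/4 = 3/4.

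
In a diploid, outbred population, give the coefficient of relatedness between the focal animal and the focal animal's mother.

Each parent–offspring link contributes a factor of 1/2, and independent paths through distinct common ancestors add.
One parent–offspring link: r = (1/2)^1 = 1/2.

0.5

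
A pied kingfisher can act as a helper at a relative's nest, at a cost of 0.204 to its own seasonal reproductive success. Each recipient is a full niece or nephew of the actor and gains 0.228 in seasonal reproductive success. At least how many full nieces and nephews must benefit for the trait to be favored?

r to a full niece or nephew = 0.25 (full aunt/uncle↔niece/nephew: two paths of length 3 through the shared grandparent pair: r = 2·(1/2)^3 = 1/4).
Hamilton's rule: n·r·B > C  ⇒  n > C/(r·B) = 0.204/(0.25·0.228) = 3.579.
The smallest integer exceeding 3.579 is 4.

4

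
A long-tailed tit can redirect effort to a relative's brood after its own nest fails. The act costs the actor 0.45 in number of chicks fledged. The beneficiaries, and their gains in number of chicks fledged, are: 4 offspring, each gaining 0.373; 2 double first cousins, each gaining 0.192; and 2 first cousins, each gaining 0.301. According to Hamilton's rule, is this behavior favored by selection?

Yes

Hamilton's rule: the trait is favored when the sum of r·B over every recipient exceeds the actor's cost C.
r to an offspring = 1/2 (one parent–offspring link: r = (1/2)^1 = 1/2).
r to a double first cousin = 0.25 (double first cousins share both grandparent pairs — four paths of length 4: r = 4·(1/2)^4 = 1/4).
r to a first cousin = 0.125 (first cousins share one grandparent pair — two paths of length 4: r = 2·(1/2)^4 = 1/8).
Summing one r·B term per recipient: 4·0.5·0.373 + 2·0.25·0.192 + 2·0.125·0.301 = 0.91725.
0.91725 > 0.45: the indirect benefit exceeds the cost.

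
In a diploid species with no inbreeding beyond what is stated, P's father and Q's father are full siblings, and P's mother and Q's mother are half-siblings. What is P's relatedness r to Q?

Wright's path rule: contributions from independent ancestry routes add.
P and Q are related in two ways: first cousins through their fathers (r = 1/8) and half first cousins through their mothers (r = 1/16).
r = 1/8 + 1/16 = 3/16 = 0.1875.

0.1875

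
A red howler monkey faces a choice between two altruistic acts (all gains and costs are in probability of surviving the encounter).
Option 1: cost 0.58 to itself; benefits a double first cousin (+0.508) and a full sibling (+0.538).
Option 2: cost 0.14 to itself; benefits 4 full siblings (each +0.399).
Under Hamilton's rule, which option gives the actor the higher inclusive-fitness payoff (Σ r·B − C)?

Option 2

Option 1: r to a double first cousin = 0.25.
Option 1: r to a full sibling = 0.5.
Option 1: Σ r·B − C = (1·0.25·0.508 + 1·0.5·0.538) − 0.58 = -0.184.
Option 2: r to a full sibling = 0.5.
Option 2: Σ r·B − C = (4·0.5·0.399) − 0.14 = 0.658.
Option 2 has the higher net inclusive-fitness payoff.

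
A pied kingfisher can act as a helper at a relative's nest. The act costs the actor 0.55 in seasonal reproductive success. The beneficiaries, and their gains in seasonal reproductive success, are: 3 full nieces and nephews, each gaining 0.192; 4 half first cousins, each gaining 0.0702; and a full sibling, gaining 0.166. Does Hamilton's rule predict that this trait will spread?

No

Hamilton's rule: the trait is favored when the sum of r·B over every recipient exceeds the actor's cost C.
r to a full niece or nephew = 0.25 (full aunt/uncle↔niece/nephew: two paths of length 3 through the shared grandparent pair: r = 2·(1/2)^3 = 1/4).
r to a half first cousin = 1/16 (half first cousins share one grandparent — one path of length 4: r = (1/2)^4 = 1/16).
r to a full sibling = 0.5 (full sibs share both parents — two paths of length 2: r = 2·(1/2)^2 = 1/2).
Summing one r·B term per recipient: 3·0.25·0.192 + 4·0.0625·0.0702 + 1·0.5·0.166 = 0.24455.
0.24455 < 0.55: the indirect benefit is less than the cost.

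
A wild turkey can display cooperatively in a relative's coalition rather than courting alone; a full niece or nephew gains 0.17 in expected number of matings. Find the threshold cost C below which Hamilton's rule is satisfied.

r to a full niece or nephew = 0.25 (full aunt/uncle↔niece/nephew: two paths of length 3 through the shared grandparent pair: r = 2·(1/2)^3 = 1/4).
Hamilton's rule: n·r·B > C, so the trait is favored while C < n·r·B = 1·0.25·0.17 = 0.0425.

0.0425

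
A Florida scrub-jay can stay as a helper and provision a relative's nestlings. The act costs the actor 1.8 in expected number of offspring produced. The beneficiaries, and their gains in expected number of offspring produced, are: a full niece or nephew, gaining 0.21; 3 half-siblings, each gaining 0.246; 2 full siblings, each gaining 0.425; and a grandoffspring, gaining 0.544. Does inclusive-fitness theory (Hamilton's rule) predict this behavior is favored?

No

Hamilton's rule: the trait is favored when the sum of r·B over every recipient exceeds the actor's cost C.
r to a full niece or nephew = 0.25 (full aunt/uncle↔niece/nephew: two paths of length 3 through the shared grandparent pair: r = 2·(1/2)^3 = 1/4).
r to a half-sibling = 1/4 (half-sibs share one parent — one path of length 2: r = (1/2)^2 = 1/4).
r to a full sibling = 0.5 (full sibs share both parents — two paths of length 2: r = 2·(1/2)^2 = 1/2).
r to a grandoffspring = 0.25 (two parent–offspring links: r = (1/2)^2 = 1/4).
Summing one r·B term per recipient: 1·0.25·0.21 + 3·0.25·0.246 + 2·0.5·0.425 + 1·0.25·0.544 = 0.798.
0.798 < 1.8: the indirect benefit is less than the cost.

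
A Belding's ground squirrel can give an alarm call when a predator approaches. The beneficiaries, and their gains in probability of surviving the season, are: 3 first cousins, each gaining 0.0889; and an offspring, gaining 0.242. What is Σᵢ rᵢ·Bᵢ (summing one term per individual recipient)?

0.1543375

r to a first cousin = 1/8 (first cousins share one grandparent pair — two paths of length 4: r = 2·(1/2)^4 = 1/8).
r to an offspring = 1/2 (one parent–offspring link: r = (1/2)^1 = 1/2).
Summing one r·B term per recipient: 3·0.125·0.0889 + 1·0.5·0.242 = 0.1543375.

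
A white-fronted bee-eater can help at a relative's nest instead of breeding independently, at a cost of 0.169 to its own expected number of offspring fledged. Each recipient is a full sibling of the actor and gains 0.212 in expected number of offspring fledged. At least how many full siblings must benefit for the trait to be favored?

r to a full sibling = 1/2 (full sibs share both parents — two paths of length 2: r = 2·(1/2)^2 = 1/2).
Hamilton's rule: n·r·B > C  ⇒  n > C/(r·B) = 0.169/(0.5·0.212) = 1.594.
The smallest integer exceeding 1.594 is 2.

2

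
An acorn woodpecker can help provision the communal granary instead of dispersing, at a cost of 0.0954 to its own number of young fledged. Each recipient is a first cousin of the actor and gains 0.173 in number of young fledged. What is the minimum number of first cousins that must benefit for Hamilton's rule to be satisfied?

5

r to a first cousin = 1/8 (first cousins share one grandparent pair — two paths of length 4: r = 2·(1/2)^4 = 1/8).
Hamilton's rule: n·r·B > C  ⇒  n > C/(r·B) = 0.0954/(0.125·0.173) = 4.412.
The smallest integer exceeding 4.412 is 5.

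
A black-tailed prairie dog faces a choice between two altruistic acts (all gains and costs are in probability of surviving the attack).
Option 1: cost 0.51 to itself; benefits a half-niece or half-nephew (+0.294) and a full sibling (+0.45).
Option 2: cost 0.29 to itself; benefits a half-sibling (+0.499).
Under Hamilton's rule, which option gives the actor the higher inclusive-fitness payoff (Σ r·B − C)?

Option 1: r to a half-niece or half-nephew = 0.125.
Option 1: r to a full sibling = 0.5.
Option 1: Σ r·B − C = (1·0.125·0.294 + 1·0.5·0.45) − 0.51 = -0.24825.
Option 2: r to a half-sibling = 0.25.
Option 2: Σ r·B − C = (1·0.25·0.499) − 0.29 = -0.16525.
Option 2 has the higher net inclusive-fitness payoff.

Option 2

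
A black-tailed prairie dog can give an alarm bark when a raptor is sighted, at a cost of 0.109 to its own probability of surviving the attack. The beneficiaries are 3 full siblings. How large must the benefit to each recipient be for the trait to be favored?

r to a full sibling = 1/2 (full sibs share both parents — two paths of length 2: r = 2·(1/2)^2 = 1/2).
Hamilton's rule with n recipients of equal r: n·r·B > C, so B > C/(n·r) = 0.109/(3·0.5) = 0.0727.

0.0727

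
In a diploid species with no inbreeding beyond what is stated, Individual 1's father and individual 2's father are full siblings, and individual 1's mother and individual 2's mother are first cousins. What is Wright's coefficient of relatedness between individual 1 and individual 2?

Wright's path rule: contributions from independent ancestry routes add.
Individual 1 and individual 2 are related in two ways: first cousins through their fathers (r = 1/8) and second cousins through their mothers (r = 1/32).
r = 1/8 + 1/32 = 0.15625.

0.15625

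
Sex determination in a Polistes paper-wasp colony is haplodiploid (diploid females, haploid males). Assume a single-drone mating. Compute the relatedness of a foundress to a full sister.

Haplodiploid full sisters inherit their father's entire haploid genome identically (contributing 1/2) and on average half of their mother's contribution (1/2 · 1/2 = 1/4); r = 1/2 + 1/4 = 3/4.

0.75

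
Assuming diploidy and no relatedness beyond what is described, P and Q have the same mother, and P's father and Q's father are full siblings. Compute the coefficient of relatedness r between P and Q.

Independent pedigree routes through distinct common ancestors add.
P and Q are related in two ways: half-sibs through their shared mother (r = 1/4) and first cousins through their fathers (r = 1/8).
r = 1/4 + 1/8 = 3/8 = 0.375.

0.375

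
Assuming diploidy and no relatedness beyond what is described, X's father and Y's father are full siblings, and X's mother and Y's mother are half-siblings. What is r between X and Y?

Relatedness sums over independent paths through distinct common ancestors.
X and Y are related in two ways: first cousins through their fathers (r = 1/8) and half first cousins through their mothers (r = 1/16).
r = 1/8 + 1/16 = 3/16 = 0.1875.

0.1875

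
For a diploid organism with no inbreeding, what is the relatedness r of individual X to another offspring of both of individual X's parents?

Each parent–offspring link contributes a factor of 1/2, and independent paths through distinct common ancestors add.
Full sibs share both parents — two paths of length 2: r = 2·(1/2)^2 = 1/2.

0.5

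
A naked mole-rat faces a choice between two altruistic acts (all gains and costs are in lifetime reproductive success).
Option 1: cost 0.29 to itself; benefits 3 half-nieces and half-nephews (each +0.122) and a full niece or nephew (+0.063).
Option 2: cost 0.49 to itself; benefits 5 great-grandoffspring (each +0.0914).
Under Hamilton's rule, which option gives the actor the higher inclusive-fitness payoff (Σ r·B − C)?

Option 1: r to a half-niece or half-nephew = 0.125.
Option 1: r to a full niece or nephew = 0.25.
Option 1: Σ r·B − C = (3·0.125·0.122 + 1·0.25·0.063) − 0.29 = -0.2285.
Option 2: r to a great-grandoffspring = 0.125.
Option 2: Σ r·B − C = (5·0.125·0.0914) − 0.49 = -0.432875.
Option 1 has the higher net inclusive-fitness payoff.

Option 1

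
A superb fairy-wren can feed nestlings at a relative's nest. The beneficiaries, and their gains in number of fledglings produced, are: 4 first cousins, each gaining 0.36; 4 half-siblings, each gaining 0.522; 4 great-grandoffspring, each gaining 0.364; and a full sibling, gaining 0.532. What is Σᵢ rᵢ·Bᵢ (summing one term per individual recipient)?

r to a first cousin = 1/8 (first cousins share one grandparent pair — two paths of length 4: r = 2·(1/2)^4 = 1/8).
r to a half-sibling = 1/4 (half-sibs share one parent — one path of length 2: r = (1/2)^2 = 1/4).
r to a great-grandoffspring = 0.125 (three parent–offspring links: r = (1/2)^3 = 1/8).
r to a full sibling = 0.5 (full sibs share both parents — two paths of length 2: r = 2·(1/2)^2 = 1/2).
Summing one r·B term per recipient: 4·0.125·0.36 + 4·0.25·0.522 + 4·0.125·0.364 + 1·0.5·0.532 = 1.15.

1.15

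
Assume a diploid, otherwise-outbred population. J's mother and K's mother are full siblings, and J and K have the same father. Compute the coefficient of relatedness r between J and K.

With two independent routes of shared ancestry, r is the sum of the two contributions.
J and K are related in two ways: first cousins through their mothers (r = 1/8) and half-sibs through their shared father (r = 1/4).
r = 1/8 + 1/4 = 3/8 = 0.375.

0.375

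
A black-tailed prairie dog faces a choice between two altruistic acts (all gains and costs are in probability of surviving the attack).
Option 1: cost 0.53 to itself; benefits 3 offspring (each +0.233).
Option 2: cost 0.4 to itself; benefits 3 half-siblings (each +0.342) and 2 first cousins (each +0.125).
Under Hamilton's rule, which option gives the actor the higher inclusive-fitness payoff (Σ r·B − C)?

Option 1: r to an offspring = 0.5.
Option 1: Σ r·B − C = (3·0.5·0.233) − 0.53 = -0.1805.
Option 2: r to a half-sibling = 0.25.
Option 2: r to a first cousin = 0.125.
Option 2: Σ r·B − C = (3·0.25·0.342 + 2·0.125·0.125) − 0.4 = -0.11225.
Option 2 has the higher net inclusive-fitness payoff.

Option 2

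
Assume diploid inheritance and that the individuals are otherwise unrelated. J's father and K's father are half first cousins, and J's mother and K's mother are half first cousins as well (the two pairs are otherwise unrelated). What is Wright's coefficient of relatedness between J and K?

With two independent routes of shared ancestry, r is the sum of the two contributions.
J and K are related in two ways: half second cousins through their fathers (r = 1/64) and half second cousins through their mothers (r = 1/64).
r = 1/64 + 1/64 = 0.03125.

0.03125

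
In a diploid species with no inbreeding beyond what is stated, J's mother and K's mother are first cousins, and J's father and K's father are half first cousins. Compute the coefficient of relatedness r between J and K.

0.046875

Wright's path rule: contributions from independent ancestry routes add.
J and K are related in two ways: second cousins through their mothers (r = 1/32) and half second cousins through their fathers (r = 1/64).
r = 1/32 + 1/64 = 3/64 = 0.046875.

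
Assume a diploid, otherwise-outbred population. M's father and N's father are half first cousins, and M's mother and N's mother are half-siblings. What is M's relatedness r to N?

Relatedness sums over independent paths through distinct common ancestors.
M and N are related in two ways: half second cousins through their fathers (r = 1/64) and half first cousins through their mothers (r = 1/16).
r = 1/64 + 1/16 = 5/64 = 0.078125.

0.078125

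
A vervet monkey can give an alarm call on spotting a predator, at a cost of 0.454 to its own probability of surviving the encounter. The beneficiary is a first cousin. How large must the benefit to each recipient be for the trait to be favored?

r to a first cousin = 1/8 (first cousins share one grandparent pair — two paths of length 4: r = 2·(1/2)^4 = 1/8).
Hamilton's rule with n recipients of equal r: n·r·B > C, so B > C/(n·r) = 0.454/(1·0.125) = 3.632.

3.632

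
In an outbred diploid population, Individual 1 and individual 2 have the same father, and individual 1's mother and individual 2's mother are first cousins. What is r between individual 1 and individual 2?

0.28125

Wright's path rule: contributions from independent ancestry routes add.
Individual 1 and individual 2 are related in two ways: half-sibs through their shared father (r = 1/4) and second cousins through their mothers (r = 1/32).
r = 1/4 + 1/32 = 9/32 = 0.28125.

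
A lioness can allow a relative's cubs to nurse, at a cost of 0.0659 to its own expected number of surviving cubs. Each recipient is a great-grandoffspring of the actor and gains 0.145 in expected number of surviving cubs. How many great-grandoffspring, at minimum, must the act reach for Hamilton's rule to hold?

r to a great-grandoffspring = 1/8 (three parent–offspring links: r = (1/2)^3 = 1/8).
Hamilton's rule: n·r·B > C  ⇒  n > C/(r·B) = 0.0659/(0.125·0.145) = 3.636.
The smallest integer exceeding 3.636 is 4.

4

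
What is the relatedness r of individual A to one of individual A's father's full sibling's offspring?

Each parent–offspring link contributes a factor of 1/2, and independent paths through distinct common ancestors add.
First cousins share one grandparent pair — two paths of length 4: r = 2·(1/2)^4 = 1/8.

0.125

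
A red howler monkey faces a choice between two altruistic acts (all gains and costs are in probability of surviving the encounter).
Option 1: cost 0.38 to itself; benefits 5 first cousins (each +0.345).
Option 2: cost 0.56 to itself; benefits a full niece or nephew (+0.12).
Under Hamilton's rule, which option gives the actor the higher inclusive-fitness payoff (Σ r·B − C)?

Option 1: r to a first cousin = 0.125.
Option 1: Σ r·B − C = (5·0.125·0.345) − 0.38 = -0.164375.
Option 2: r to a full niece or nephew = 0.25.
Option 2: Σ r·B − C = (1·0.25·0.12) − 0.56 = -0.53.
Option 1 has the higher net inclusive-fitness payoff.

Option 1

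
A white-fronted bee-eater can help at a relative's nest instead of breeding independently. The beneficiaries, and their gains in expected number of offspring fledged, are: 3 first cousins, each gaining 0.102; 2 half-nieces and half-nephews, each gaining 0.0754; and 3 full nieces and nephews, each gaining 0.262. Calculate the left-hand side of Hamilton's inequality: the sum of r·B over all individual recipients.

r to a first cousin = 1/8 (first cousins share one grandparent pair — two paths of length 4: r = 2·(1/2)^4 = 1/8).
r to a half-niece or half-nephew = 0.125 (half-aunt/uncle↔niece/nephew: one path of length 3: r = (1/2)^3 = 1/8).
r to a full niece or nephew = 1/4 (full aunt/uncle↔niece/nephew: two paths of length 3 through the shared grandparent pair: r = 2·(1/2)^3 = 1/4).
Summing one r·B term per recipient: 3·0.125·0.102 + 2·0.125·0.0754 + 3·0.25·0.262 = 0.2536.

0.2536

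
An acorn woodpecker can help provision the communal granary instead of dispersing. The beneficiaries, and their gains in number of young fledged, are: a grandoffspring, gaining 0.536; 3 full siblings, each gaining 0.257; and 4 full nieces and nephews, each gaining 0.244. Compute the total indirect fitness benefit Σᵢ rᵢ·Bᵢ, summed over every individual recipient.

0.7635

r to a grandoffspring = 0.25 (two parent–offspring links: r = (1/2)^2 = 1/4).
r to a full sibling = 0.5 (full sibs share both parents — two paths of length 2: r = 2·(1/2)^2 = 1/2).
r to a full niece or nephew = 0.25 (full aunt/uncle↔niece/nephew: two paths of length 3 through the shared grandparent pair: r = 2·(1/2)^3 = 1/4).
Summing one r·B term per recipient: 1·0.25·0.536 + 3·0.5·0.257 + 4·0.25·0.244 = 0.7635.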